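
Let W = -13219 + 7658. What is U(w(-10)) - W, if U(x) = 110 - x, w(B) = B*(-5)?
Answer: 5621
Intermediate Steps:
W = -5561
w(B) = -5*B
U(w(-10)) - W = (110 - (-5)*(-10)) - 1*(-5561) = (110 - 1*50) + 5561 = (110 - 50) + 5561 = 60 + 5561 = 5621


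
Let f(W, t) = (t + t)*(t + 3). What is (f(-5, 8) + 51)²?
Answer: 51529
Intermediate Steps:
f(W, t) = 2*t*(3 + t) (f(W, t) = (2*t)*(3 + t) = 2*t*(3 + t))
(f(-5, 8) + 51)² = (2*8*(3 + 8) + 51)² = (2*8*11 + 51)² = (176 + 51)² = 227² = 51529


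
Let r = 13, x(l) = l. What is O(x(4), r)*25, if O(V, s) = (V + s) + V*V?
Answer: 825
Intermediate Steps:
O(V, s) = V + s + V² (O(V, s) = (V + s) + V² = V + s + V²)
O(x(4), r)*25 = (4 + 13 + 4²)*25 = (4 + 13 + 16)*25 = 33*25 = 825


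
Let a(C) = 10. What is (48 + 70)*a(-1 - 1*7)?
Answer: 1180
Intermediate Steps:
(48 + 70)*a(-1 - 1*7) = (48 + 70)*10 = 118*10 = 1180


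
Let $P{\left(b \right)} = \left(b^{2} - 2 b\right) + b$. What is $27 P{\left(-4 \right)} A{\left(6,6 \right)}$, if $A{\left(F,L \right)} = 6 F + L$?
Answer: $22680$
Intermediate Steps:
$P{\left(b \right)} = b^{2} - b$
$A{\left(F,L \right)} = L + 6 F$
$27 P{\left(-4 \right)} A{\left(6,6 \right)} = 27 \left(- 4 \left(-1 - 4\right)\right) \left(6 + 6 \cdot 6\right) = 27 \left(\left(-4\right) \left(-5\right)\right) \left(6 + 36\right) = 27 \cdot 20 \cdot 42 = 540 \cdot 42 = 22680$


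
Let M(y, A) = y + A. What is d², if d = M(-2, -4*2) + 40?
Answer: 900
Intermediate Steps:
M(y, A) = A + y
d = 30 (d = (-4*2 - 2) + 40 = (-8 - 2) + 40 = -10 + 40 = 30)
d² = 30² = 900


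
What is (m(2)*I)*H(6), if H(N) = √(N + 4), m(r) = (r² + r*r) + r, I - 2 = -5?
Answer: -30*√10 ≈ -94.868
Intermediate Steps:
I = -3 (I = 2 - 5 = -3)
m(r) = r + 2*r² (m(r) = (r² + r²) + r = 2*r² + r = r + 2*r²)
H(N) = √(4 + N)
(m(2)*I)*H(6) = ((2*(1 + 2*2))*(-3))*√(4 + 6) = ((2*(1 + 4))*(-3))*√10 = ((2*5)*(-3))*√10 = (10*(-3))*√10 = -30*√10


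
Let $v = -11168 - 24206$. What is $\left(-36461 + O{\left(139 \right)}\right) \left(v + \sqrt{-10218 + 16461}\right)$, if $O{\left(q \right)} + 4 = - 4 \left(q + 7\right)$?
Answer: $1310571326 - 37049 \sqrt{6243} \approx 1.3076 \cdot 10^{9}$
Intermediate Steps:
$O{\left(q \right)} = -32 - 4 q$ ($O{\left(q \right)} = -4 - 4 \left(q + 7\right) = -4 - 4 \left(7 + q\right) = -4 - \left(28 + 4 q\right) = -32 - 4 q$)
$v = -35374$ ($v = -11168 - 24206 = -35374$)
$\left(-36461 + O{\left(139 \right)}\right) \left(v + \sqrt{-10218 + 16461}\right) = \left(-36461 - 588\right) \left(-35374 + \sqrt{-10218 + 16461}\right) = \left(-36461 - 588\right) \left(-35374 + \sqrt{6243}\right) = - 37049 \left(-35374 + \sqrt{6243}\right) = 1310571326 - 37049 \sqrt{6243}$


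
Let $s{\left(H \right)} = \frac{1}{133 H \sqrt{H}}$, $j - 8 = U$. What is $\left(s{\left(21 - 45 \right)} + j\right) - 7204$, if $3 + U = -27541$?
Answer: $-34740 + \frac{i \sqrt{6}}{38304} \approx -34740.0 + 6.3949 \cdot 10^{-5} i$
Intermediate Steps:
$U = -27544$ ($U = -3 - 27541 = -27544$)
$j = -27536$ ($j = 8 - 27544 = -27536$)
$s{\left(H \right)} = \frac{1}{133 H^{\frac{3}{2}}}$
$\left(s{\left(21 - 45 \right)} + j\right) - 7204 = \left(\frac{1}{133 \left(21 - 45\right)^{\frac{3}{2}}} - 27536\right) - 7204 = \left(\frac{1}{133 \left(- 48 i \sqrt{6}\right)} - 27536\right) - 7204 = \left(\frac{\frac{1}{288} i \sqrt{6}}{133} - 27536\right) - 7204 = \left(\frac{i \sqrt{6}}{38304} - 27536\right) - 7204 = \left(-27536 + \frac{i \sqrt{6}}{38304}\right) - 7204 = -34740 + \frac{i \sqrt{6}}{38304}$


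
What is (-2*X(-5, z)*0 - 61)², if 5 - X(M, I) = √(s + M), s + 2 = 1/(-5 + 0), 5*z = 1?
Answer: 3721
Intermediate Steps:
z = ⅕ (z = (⅕)*1 = ⅕ ≈ 0.20000)
s = -11/5 (s = -2 + 1/(-5 + 0) = -2 + 1/(-5) = -2 - ⅕ = -11/5 ≈ -2.2000)
X(M, I) = 5 - √(-11/5 + M)
(-2*X(-5, z)*0 - 61)² = (-2*(5 - √(-55 + 25*(-5))/5)*0 - 61)² = (-2*(5 - √(-55 - 125)/5)*0 - 61)² = (-2*(5 - 6*I*√5/5)*0 - 61)² = ((-10 + 12*I*√5/5)*0 - 61)² = (0 - 61)² = (-61)² = 3721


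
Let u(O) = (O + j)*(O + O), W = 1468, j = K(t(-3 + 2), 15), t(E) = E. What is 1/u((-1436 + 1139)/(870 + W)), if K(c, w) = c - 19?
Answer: 2733122/13975929 ≈ 0.19556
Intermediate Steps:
K(c, w) = -19 + c
j = -20 (j = -19 + (-3 + 2) = -19 - 1 = -20)
u(O) = 2*O*(-20 + O) (u(O) = (O - 20)*(O + O) = (-20 + O)*(2*O) = 2*O*(-20 + O))
1/u((-1436 + 1139)/(870 + W)) = 1/(2*((-1436 + 1139)/(870 + 1468))*(-20 + (-1436 + 1139)/(870 + 1468))) = 1/(2*(-297/2338)*(-20 - 297/2338)) = 1/(2*(-297/2338)*(-47057/2338)) = 1/(13975929/2733122) = 2733122/13975929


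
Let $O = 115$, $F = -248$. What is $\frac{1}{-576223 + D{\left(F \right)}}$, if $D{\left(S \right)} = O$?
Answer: $- \frac{1}{576108} \approx -1.7358 \cdot 10^{-6}$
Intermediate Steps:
$D{\left(S \right)} = 115$
$\frac{1}{-576223 + D{\left(F \right)}} = \frac{1}{-576223 + 115} = \frac{1}{-576108} = - \frac{1}{576108}$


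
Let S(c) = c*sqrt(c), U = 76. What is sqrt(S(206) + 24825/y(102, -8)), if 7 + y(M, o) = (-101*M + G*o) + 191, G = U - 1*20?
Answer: sqrt(-29144550 + 2555323704*sqrt(206))/3522 ≈ 54.354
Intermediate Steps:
S(c) = c**(3/2)
G = 56 (G = 76 - 1*20 = 76 - 20 = 56)
y(M, o) = 184 - 101*M + 56*o (y(M, o) = -7 + ((-101*M + 56*o) + 191) = -7 + (191 - 101*M + 56*o) = 184 - 101*M + 56*o)
sqrt(S(206) + 24825/y(102, -8)) = sqrt(206**(3/2) + 24825/(184 - 101*102 + 56*(-8))) = sqrt(206*sqrt(206) + 24825/(184 - 10302 - 448)) = sqrt(206*sqrt(206) + 24825/(-10566)) = sqrt(206*sqrt(206) + 24825*(-1/10566)) = sqrt(206*sqrt(206) - 8275/3522) = sqrt(-8275/3522 + 206*sqrt(206))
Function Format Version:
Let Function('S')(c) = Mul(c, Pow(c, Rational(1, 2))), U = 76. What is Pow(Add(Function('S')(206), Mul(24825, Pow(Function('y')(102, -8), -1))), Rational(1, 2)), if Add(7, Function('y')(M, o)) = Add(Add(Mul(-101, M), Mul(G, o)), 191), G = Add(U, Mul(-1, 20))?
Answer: Mul(Rational(1, 3522), Pow(Add(-29144550, Mul(2555323704, Pow(206, Rational(1, 2)))), Rational(1, 2))) ≈ 54.354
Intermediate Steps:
Function('S')(c) = Pow(c, Rational(3, 2))
G = 56 (G = Add(76, Mul(-1, 20)) = Add(76, -20) = 56)
Function('y')(M, o) = Add(184, Mul(-101, M), Mul(56, o)) (Function('y')(M, o) = Add(-7, Add(Add(Mul(-101, M), Mul(56, o)), 191)) = Add(-7, Add(191, Mul(-101, M), Mul(56, o))) = Add(184, Mul(-101, M), Mul(56, o)))
Pow(Add(Function('S')(206), Mul(24825, Pow(Function('y')(102, -8), -1))), Rational(1, 2)) = Pow(Add(Pow(206, Rational(3, 2)), Mul(24825, Pow(Add(184, Mul(-101, 102), Mul(56, -8)), -1))), Rational(1, 2)) = Pow(Add(Mul(206, Pow(206, Rational(1, 2))), Mul(24825, Pow(Add(184, -10302, -448), -1))), Rational(1, 2)) = Pow(Add(Mul(206, Pow(206, Rational(1, 2))), Mul(24825, Pow(-10566, -1))), Rational(1, 2)) = Pow(Add(Mul(206, Pow(206, Rational(1, 2))), Mul(24825, Rational(-1, 10566))), Rational(1, 2)) = Pow(Add(Mul(206, Pow(206, Rational(1, 2))), Rational(-8275, 3522)), Rational(1, 2)) = Pow(Add(Rational(-8275, 3522), Mul(206, Pow(206, Rational(1, 2)))), Rational(1, 2))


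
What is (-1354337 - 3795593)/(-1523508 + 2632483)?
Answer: -1029986/221795 ≈ -4.6439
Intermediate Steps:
(-1354337 - 3795593)/(-1523508 + 2632483) = -5149930/1108975 = -5149930*1/1108975 = -1029986/221795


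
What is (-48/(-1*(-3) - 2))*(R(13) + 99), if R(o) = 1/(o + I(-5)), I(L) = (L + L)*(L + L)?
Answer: -537024/113 ≈ -4752.4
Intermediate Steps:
I(L) = 4*L² (I(L) = (2*L)*(2*L) = 4*L²)
R(o) = 1/(100 + o) (R(o) = 1/(o + 4*(-5)²) = 1/(o + 4*25) = 1/(o + 100) = 1/(100 + o))
(-48/(-1*(-3) - 2))*(R(13) + 99) = (-48/(-1*(-3) - 2))*(1/(100 + 13) + 99) = (-48/(3 - 2))*(1/113 + 99) = (-48/1)*(1/113 + 99) = -48*1*(11188/113) = -48*11188/113 = -537024/113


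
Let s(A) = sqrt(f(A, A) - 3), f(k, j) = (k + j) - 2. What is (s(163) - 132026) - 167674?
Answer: -299700 + sqrt(321) ≈ -2.9968e+5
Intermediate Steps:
f(k, j) = -2 + j + k (f(k, j) = (j + k) - 2 = -2 + j + k)
s(A) = sqrt(-5 + 2*A) (s(A) = sqrt((-2 + A + A) - 3) = sqrt((-2 + 2*A) - 3) = sqrt(-5 + 2*A))
(s(163) - 132026) - 167674 = (sqrt(-5 + 2*163) - 132026) - 167674 = (sqrt(-5 + 326) - 132026) - 167674 = (sqrt(321) - 132026) - 167674 = (-132026 + sqrt(321)) - 167674 = -299700 + sqrt(321)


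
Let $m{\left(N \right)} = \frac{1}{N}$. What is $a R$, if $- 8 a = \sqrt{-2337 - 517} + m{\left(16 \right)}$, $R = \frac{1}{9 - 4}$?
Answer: $- \frac{1}{640} - \frac{i \sqrt{2854}}{40} \approx -0.0015625 - 1.3356 i$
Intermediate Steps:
$R = \frac{1}{5} \approx 0.2$
$a = - \frac{1}{128} - \frac{i \sqrt{2854}}{8}$ ($a = - \frac{\sqrt{-2337 - 517} + \frac{1}{16}}{8} = - \frac{\sqrt{-2854} + \frac{1}{16}}{8} = - \frac{i \sqrt{2854} + \frac{1}{16}}{8} = - \frac{\frac{1}{16} + i \sqrt{2854}}{8} = - \frac{1}{128} - \frac{i \sqrt{2854}}{8} \approx -0.0078125 - 6.6779 i$)
$a R = \left(- \frac{1}{128} - \frac{i \sqrt{2854}}{8}\right) \frac{1}{5} = - \frac{1}{640} - \frac{i \sqrt{2854}}{40}$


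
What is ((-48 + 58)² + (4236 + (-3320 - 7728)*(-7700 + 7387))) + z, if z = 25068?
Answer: 3487428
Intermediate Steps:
((-48 + 58)² + (4236 + (-3320 - 7728)*(-7700 + 7387))) + z = ((-48 + 58)² + (4236 + (-3320 - 7728)*(-7700 + 7387))) + 25068 = (10² + (4236 - 11048*(-313))) + 25068 = (100 + (4236 + 3458024)) + 25068 = (100 + 3462260) + 25068 = 3462360 + 25068 = 3487428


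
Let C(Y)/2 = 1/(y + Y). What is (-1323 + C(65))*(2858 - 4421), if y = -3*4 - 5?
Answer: 16542271/8 ≈ 2.0678e+6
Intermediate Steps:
y = -17 (y = -12 - 5 = -17)
C(Y) = 2/(-17 + Y)
(-1323 + C(65))*(2858 - 4421) = (-1323 + 2/(-17 + 65))*(2858 - 4421) = (-1323 + 2/48)*(-1563) = (-1323 + 2*(1/48))*(-1563) = (-1323 + 1/24)*(-1563) = -31751/24*(-1563) = 16542271/8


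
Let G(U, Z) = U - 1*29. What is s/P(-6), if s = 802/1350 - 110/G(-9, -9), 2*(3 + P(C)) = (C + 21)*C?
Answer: -5593/76950 ≈ -0.072684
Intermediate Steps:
G(U, Z) = -29 + U (G(U, Z) = U - 29 = -29 + U)
P(C) = -3 + C*(21 + C)/2 (P(C) = -3 + ((C + 21)*C)/2 = -3 + ((21 + C)*C)/2 = -3 + (C*(21 + C))/2 = -3 + C*(21 + C)/2)
s = 44744/12825 (s = 802/1350 - 110/(-29 - 9) = 802*(1/1350) - 110/(-38) = 401/675 - 110*(-1/38) = 401/675 + 55/19 = 44744/12825 ≈ 3.4888)
s/P(-6) = 44744/(12825*(-3 + (1/2)*(-6)**2 + (21/2)*(-6))) = 44744/(12825*(-3 + (1/2)*36 - 63)) = 44744/(12825*(-3 + 18 - 63)) = (44744/12825)/(-48) = (44744/12825)*(-1/48) = -5593/76950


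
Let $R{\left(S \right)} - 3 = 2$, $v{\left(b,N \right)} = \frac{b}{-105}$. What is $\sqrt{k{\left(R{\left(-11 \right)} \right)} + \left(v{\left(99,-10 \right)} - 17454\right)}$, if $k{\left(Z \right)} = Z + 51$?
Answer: $\frac{i \sqrt{21313705}}{35} \approx 131.91 i$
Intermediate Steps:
$v{\left(b,N \right)} = - \frac{b}{105}$ ($v{\left(b,N \right)} = b \left(- \frac{1}{105}\right) = - \frac{b}{105}$)
$R{\left(S \right)} = 5$ ($R{\left(S \right)} = 3 + 2 = 5$)
$k{\left(Z \right)} = 51 + Z$
$\sqrt{k{\left(R{\left(-11 \right)} \right)} + \left(v{\left(99,-10 \right)} - 17454\right)} = \sqrt{\left(51 + 5\right) - \frac{610923}{35}} = \sqrt{56 - \frac{610923}{35}} = \sqrt{- \frac{608963}{35}} = \frac{i \sqrt{21313705}}{35}$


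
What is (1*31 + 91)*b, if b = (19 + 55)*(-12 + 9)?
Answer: -27084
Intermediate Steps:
b = -222 (b = 74*(-3) = -222)
(1*31 + 91)*b = (1*31 + 91)*(-222) = (31 + 91)*(-222) = 122*(-222) = -27084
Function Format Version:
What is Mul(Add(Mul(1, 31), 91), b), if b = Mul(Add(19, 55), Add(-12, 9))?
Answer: -27084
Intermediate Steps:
b = -222 (b = Mul(74, -3) = -222)
Mul(Add(Mul(1, 31), 91), b) = Mul(Add(Mul(1, 31), 91), -222) = Mul(Add(31, 91), -222) = Mul(122, -222) = -27084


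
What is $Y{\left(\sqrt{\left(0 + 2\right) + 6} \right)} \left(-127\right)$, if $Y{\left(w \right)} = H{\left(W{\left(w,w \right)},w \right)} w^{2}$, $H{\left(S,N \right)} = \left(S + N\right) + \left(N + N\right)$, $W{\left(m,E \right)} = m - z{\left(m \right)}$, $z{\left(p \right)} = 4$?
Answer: $4064 - 8128 \sqrt{2} \approx -7430.7$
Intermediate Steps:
$W{\left(m,E \right)} = -4 + m$ ($W{\left(m,E \right)} = m - 4 = -4 + m$)
$H{\left(S,N \right)} = S + 3 N$ ($H{\left(S,N \right)} = \left(N + S\right) + 2 N = S + 3 N$)
$Y{\left(w \right)} = w^{2} \left(-4 + 4 w\right)$ ($Y{\left(w \right)} = \left(\left(-4 + w\right) + 3 w\right) w^{2} = \left(-4 + 4 w\right) w^{2} = w^{2} \left(-4 + 4 w\right)$)
$Y{\left(\sqrt{\left(0 + 2\right) + 6} \right)} \left(-127\right) = 4 \left(\sqrt{\left(0 + 2\right) + 6}\right)^{2} \left(-1 + \sqrt{\left(0 + 2\right) + 6}\right) \left(-127\right) = 4 \left(\sqrt{2 + 6}\right)^{2} \left(-1 + \sqrt{2 + 6}\right) \left(-127\right) = 4 \left(\sqrt{8}\right)^{2} \left(-1 + \sqrt{8}\right) \left(-127\right) = 4 \left(2 \sqrt{2}\right)^{2} \left(-1 + 2 \sqrt{2}\right) \left(-127\right) = 4 \cdot 8 \left(-1 + 2 \sqrt{2}\right) \left(-127\right) = \left(-32 + 64 \sqrt{2}\right) \left(-127\right) = 4064 - 8128 \sqrt{2}$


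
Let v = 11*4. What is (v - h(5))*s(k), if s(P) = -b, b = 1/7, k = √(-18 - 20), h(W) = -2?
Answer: -46/7 ≈ -6.5714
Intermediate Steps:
v = 44
k = I*√38 (k = √(-38) = I*√38 ≈ 6.1644*I)
b = ⅐ ≈ 0.14286
s(P) = -⅐ (s(P) = -1*⅐ = -⅐)
(v - h(5))*s(k) = (44 - 1*(-2))*(-⅐) = (44 + 2)*(-⅐) = 46*(-⅐) = -46/7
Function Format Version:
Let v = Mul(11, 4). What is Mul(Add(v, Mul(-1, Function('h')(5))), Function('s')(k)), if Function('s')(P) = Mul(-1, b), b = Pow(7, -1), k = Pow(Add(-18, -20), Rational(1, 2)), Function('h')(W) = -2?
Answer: Rational(-46, 7) ≈ -6.5714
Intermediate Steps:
v = 44
k = Mul(I, Pow(38, Rational(1, 2))) (k = Pow(-38, Rational(1, 2)) = Mul(I, Pow(38, Rational(1, 2))) ≈ Mul(6.1644, I))
b = Rational(1, 7) ≈ 0.14286
Function('s')(P) = Rational(-1, 7) (Function('s')(P) = Mul(-1, Rational(1, 7)) = Rational(-1, 7))
Mul(Add(v, Mul(-1, Function('h')(5))), Function('s')(k)) = Mul(Add(44, Mul(-1, -2)), Rational(-1, 7)) = Mul(Add(44, 2), Rational(-1, 7)) = Mul(46, Rational(-1, 7)) = Rational(-46, 7)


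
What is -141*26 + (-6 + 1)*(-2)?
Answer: -3656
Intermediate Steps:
-141*26 + (-6 + 1)*(-2) = -3666 - 5*(-2) = -3666 + 10 = -3656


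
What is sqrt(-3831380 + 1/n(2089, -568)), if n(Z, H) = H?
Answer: 99*I*sqrt(31529822)/284 ≈ 1957.4*I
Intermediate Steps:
sqrt(-3831380 + 1/n(2089, -568)) = sqrt(-3831380 + 1/(-568)) = sqrt(-3831380 - 1/568) = sqrt(-2176223841/568) = 99*I*sqrt(31529822)/284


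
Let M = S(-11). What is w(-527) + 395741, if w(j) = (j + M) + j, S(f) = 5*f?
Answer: 394632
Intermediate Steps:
M = -55 (M = 5*(-11) = -55)
w(j) = -55 + 2*j (w(j) = (j - 55) + j = (-55 + j) + j = -55 + 2*j)
w(-527) + 395741 = (-55 + 2*(-527)) + 395741 = (-55 - 1054) + 395741 = -1109 + 395741 = 394632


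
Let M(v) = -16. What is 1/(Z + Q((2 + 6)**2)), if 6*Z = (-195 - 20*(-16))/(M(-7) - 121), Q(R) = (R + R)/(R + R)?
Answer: 822/697 ≈ 1.1793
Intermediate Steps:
Q(R) = 1 (Q(R) = (2*R)/((2*R)) = (2*R)*(1/(2*R)) = 1)
Z = -125/822 (Z = ((-195 - 20*(-16))/(-16 - 121))/6 = ((-195 + 320)/(-137))/6 = (125*(-1/137))/6 = (1/6)*(-125/137) = -125/822 ≈ -0.15207)
1/(Z + Q((2 + 6)**2)) = 1/(-125/822 + 1) = 1/(697/822) = 822/697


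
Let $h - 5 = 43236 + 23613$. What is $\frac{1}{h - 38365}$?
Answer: $\frac{1}{28489} \approx 3.5101 \cdot 10^{-5}$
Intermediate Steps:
$h = 66854$ ($h = 5 + \left(43236 + 23613\right) = 5 + 66849 = 66854$)
$\frac{1}{h - 38365} = \frac{1}{66854 - 38365} = \frac{1}{28489}$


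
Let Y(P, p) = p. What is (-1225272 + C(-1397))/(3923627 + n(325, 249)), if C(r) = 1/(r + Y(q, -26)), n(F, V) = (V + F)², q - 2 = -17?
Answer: -1743562057/6052165569 ≈ -0.28809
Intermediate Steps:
q = -15 (q = 2 - 17 = -15)
n(F, V) = (F + V)²
C(r) = 1/(-26 + r) (C(r) = 1/(r - 26) = 1/(-26 + r))
(-1225272 + C(-1397))/(3923627 + n(325, 249)) = (-1225272 + 1/(-26 - 1397))/(3923627 + (325 + 249)²) = (-1225272 + 1/(-1423))/(3923627 + 574²) = (-1225272 - 1/1423)/(3923627 + 329476) = -1743562057/1423/4253103 = -1743562057/1423*1/4253103 = -1743562057/6052165569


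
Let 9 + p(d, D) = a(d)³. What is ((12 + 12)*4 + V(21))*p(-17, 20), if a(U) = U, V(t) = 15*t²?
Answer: -33031542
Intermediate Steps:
p(d, D) = -9 + d³
((12 + 12)*4 + V(21))*p(-17, 20) = ((12 + 12)*4 + 15*21²)*(-9 + (-17)³) = (24*4 + 15*441)*(-9 - 4913) = (96 + 6615)*(-4922) = 6711*(-4922) = -33031542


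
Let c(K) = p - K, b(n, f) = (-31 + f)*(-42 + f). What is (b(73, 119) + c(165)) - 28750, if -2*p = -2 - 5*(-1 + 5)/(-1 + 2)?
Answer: -22128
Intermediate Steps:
p = 11 (p = -(-2 - 5*(-1 + 5)/(-1 + 2))/2 = -(-2 - 20/1)/2 = -(-2 - 20)/2 = -½*(-22) = 11)
b(n, f) = (-42 + f)*(-31 + f)
c(K) = 11 - K
(b(73, 119) + c(165)) - 28750 = ((1302 + 119² - 73*119) + (11 - 1*165)) - 28750 = ((1302 + 14161 - 8687) + (11 - 165)) - 28750 = (6776 - 154) - 28750 = 6622 - 28750 = -22128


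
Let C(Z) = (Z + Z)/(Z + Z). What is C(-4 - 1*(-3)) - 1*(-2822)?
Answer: 2823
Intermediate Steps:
C(Z) = 1 (C(Z) = (2*Z)/((2*Z)) = (2*Z)*(1/(2*Z)) = 1)
C(-4 - 1*(-3)) - 1*(-2822) = 1 - 1*(-2822) = 1 + 2822 = 2823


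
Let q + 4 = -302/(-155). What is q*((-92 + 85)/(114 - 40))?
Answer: 1113/5735 ≈ 0.19407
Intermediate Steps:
q = -318/155 (q = -4 - 302/(-155) = -4 - 302*(-1/155) = -4 + 302/155 = -318/155 ≈ -2.0516)
q*((-92 + 85)/(114 - 40)) = -318*(-92 + 85)/(155*(114 - 40)) = -(-2226)/(155*74) = -318/155*(-7/74) = 1113/5735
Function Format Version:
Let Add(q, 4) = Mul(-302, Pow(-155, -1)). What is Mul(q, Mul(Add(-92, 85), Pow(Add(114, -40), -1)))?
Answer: Rational(1113, 5735) ≈ 0.19407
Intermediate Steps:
q = Rational(-318, 155) (q = Add(-4, Mul(-302, Pow(-155, -1))) = Add(-4, Mul(-302, Rational(-1, 155))) = Add(-4, Rational(302, 155)) = Rational(-318, 155) ≈ -2.0516)
Mul(q, Mul(Add(-92, 85), Pow(Add(114, -40), -1))) = Mul(Rational(-318, 155), Mul(Add(-92, 85), Pow(Add(114, -40), -1))) = Mul(Rational(-318, 155), Mul(-7, Pow(74, -1))) = Mul(Rational(-318, 155), Mul(-7, Rational(1, 74))) = Mul(Rational(-318, 155), Rational(-7, 74)) = Rational(1113, 5735)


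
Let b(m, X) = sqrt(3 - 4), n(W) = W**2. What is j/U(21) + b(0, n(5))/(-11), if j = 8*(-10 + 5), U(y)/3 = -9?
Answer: 40/27 - I/11 ≈ 1.4815 - 0.090909*I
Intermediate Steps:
U(y) = -27 (U(y) = 3*(-9) = -27)
j = -40 (j = 8*(-5) = -40)
b(m, X) = I (b(m, X) = sqrt(-1) = I)
j/U(21) + b(0, n(5))/(-11) = -40/(-27) + I/(-11) = -40*(-1/27) + I*(-1/11) = 40/27 - I/11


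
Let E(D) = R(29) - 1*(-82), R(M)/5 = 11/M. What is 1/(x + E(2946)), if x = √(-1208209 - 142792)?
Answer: 70557/1142111330 - 841*I*√1351001/1142111330 ≈ 6.1778e-5 - 0.00085588*I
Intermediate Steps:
R(M) = 55/M (R(M) = 5*(11/M) = 55/M)
x = I*√1351001 (x = √(-1351001) = I*√1351001 ≈ 1162.3*I)
E(D) = 2433/29 (E(D) = 55/29 - 1*(-82) = 55*(1/29) + 82 = 55/29 + 82 = 2433/29)
1/(x + E(2946)) = 1/(I*√1351001 + 2433/29) = 1/(2433/29 + I*√1351001)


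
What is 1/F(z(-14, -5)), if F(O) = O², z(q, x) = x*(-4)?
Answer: 1/400 ≈ 0.0025000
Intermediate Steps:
z(q, x) = -4*x
1/F(z(-14, -5)) = 1/((-4*(-5))²) = 1/(20²) = 1/400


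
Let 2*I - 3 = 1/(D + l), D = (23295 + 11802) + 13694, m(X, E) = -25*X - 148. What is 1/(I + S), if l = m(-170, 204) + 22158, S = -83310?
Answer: -75051/6252386233 ≈ -1.2004e-5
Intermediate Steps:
m(X, E) = -148 - 25*X
D = 48791 (D = 35097 + 13694 = 48791)
l = 26260 (l = (-148 - 25*(-170)) + 22158 = (-148 + 4250) + 22158 = 4102 + 22158 = 26260)
I = 112577/75051 (I = 3/2 + 1/(2*(48791 + 26260)) = 3/2 + (½)/75051 = 3/2 + (½)*(1/75051) = 3/2 + 1/150102 = 112577/75051 ≈ 1.5000)
1/(I + S) = 1/(112577/75051 - 83310) = 1/(-6252386233/75051) = -75051/6252386233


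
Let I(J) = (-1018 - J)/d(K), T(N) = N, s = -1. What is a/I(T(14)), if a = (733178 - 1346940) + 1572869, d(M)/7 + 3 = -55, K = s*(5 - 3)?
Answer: 194698721/516 ≈ 3.7732e+5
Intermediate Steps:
K = -2 (K = -(5 - 3) = -1*2 = -2)
d(M) = -406 (d(M) = -21 + 7*(-55) = -21 - 385 = -406)
I(J) = 509/203 + J/406 (I(J) = (-1018 - J)/(-406) = (-1018 - J)*(-1/406) = 509/203 + J/406)
a = 959107 (a = -613762 + 1572869 = 959107)
a/I(T(14)) = 959107/(509/203 + (1/406)*14) = 959107/(509/203 + 1/29) = 959107/(516/203) = 959107*(203/516) = 194698721/516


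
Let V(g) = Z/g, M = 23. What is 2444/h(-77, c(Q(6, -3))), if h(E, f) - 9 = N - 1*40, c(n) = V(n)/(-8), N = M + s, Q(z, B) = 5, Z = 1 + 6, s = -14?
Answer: -1222/11 ≈ -111.09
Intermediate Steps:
Z = 7
V(g) = 7/g
N = 9 (N = 23 - 14 = 9)
c(n) = -7/(8*n) (c(n) = (7/n)/(-8) = (7/n)*(-1/8) = -7/(8*n))
h(E, f) = -22 (h(E, f) = 9 + (9 - 1*40) = 9 + (9 - 40) = 9 - 31 = -22)
2444/h(-77, c(Q(6, -3))) = 2444/(-22) = 2444*(-1/22) = -1222/11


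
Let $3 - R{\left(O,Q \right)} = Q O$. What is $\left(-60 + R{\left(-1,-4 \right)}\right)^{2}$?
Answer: $3721$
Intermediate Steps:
$R{\left(O,Q \right)} = 3 - O Q$ ($R{\left(O,Q \right)} = 3 - Q O = 3 - O Q$)
$\left(-60 + R{\left(-1,-4 \right)}\right)^{2} = \left(-60 + \left(3 - \left(-1\right) \left(-4\right)\right)\right)^{2} = \left(-60 + \left(3 - 4\right)\right)^{2} = \left(-60 - 1\right)^{2} = \left(-61\right)^{2} = 3721$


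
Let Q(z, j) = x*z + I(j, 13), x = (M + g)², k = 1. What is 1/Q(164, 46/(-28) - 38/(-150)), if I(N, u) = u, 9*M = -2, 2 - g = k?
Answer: 81/9089 ≈ 0.0089119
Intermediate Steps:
g = 1 (g = 2 - 1*1 = 2 - 1 = 1)
M = -2/9 (M = (⅑)*(-2) = -2/9 ≈ -0.22222)
x = 49/81 (x = (-2/9 + 1)² = (7/9)² = 49/81 ≈ 0.60494)
Q(z, j) = 13 + 49*z/81 (Q(z, j) = 49*z/81 + 13 = 13 + 49*z/81)
1/Q(164, 46/(-28) - 38/(-150)) = 1/(13 + (49/81)*164) = 1/(13 + 8036/81) = 1/(9089/81) = 81/9089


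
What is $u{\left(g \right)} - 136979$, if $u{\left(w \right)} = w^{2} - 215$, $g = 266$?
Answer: $-66438$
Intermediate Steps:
$u{\left(w \right)} = -215 + w^{2}$
$u{\left(g \right)} - 136979 = \left(-215 + 266^{2}\right) - 136979 = \left(-215 + 70756\right) - 136979 = 70541 - 136979 = -66438$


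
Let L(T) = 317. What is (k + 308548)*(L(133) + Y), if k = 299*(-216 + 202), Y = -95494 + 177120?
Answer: 24940335366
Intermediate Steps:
Y = 81626
k = -4186 (k = 299*(-14) = -4186)
(k + 308548)*(L(133) + Y) = (-4186 + 308548)*(317 + 81626) = 304362*81943 = 24940335366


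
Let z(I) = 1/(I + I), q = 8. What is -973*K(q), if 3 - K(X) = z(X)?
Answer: -45731/16 ≈ -2858.2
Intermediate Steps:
z(I) = 1/(2*I)
K(X) = 3 - 1/(2*X)
-973*K(q) = -973*(3 - ½/8) = -973*(3 - ½*⅛) = -973*(3 - 1/16) = -973*47/16 = -45731/16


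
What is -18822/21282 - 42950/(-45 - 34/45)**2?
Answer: -321795143147/15037439107 ≈ -21.400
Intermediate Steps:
-18822/21282 - 42950/(-45 - 34/45)**2 = -18822*1/21282 - 42950/(-45 - 34*1/45)**2 = -3137/3547 - 42950/(-45 - 34/45)**2 = -3137/3547 - 42950/((-2059/45)**2) = -3137/3547 - 42950/4239481/2025 = -3137/3547 - 42950*2025/4239481 = -3137/3547 - 86973750/4239481 = -321795143147/15037439107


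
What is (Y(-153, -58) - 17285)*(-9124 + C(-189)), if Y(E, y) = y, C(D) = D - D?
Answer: 158237532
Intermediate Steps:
C(D) = 0
(Y(-153, -58) - 17285)*(-9124 + C(-189)) = (-58 - 17285)*(-9124 + 0) = -17343*(-9124) = 158237532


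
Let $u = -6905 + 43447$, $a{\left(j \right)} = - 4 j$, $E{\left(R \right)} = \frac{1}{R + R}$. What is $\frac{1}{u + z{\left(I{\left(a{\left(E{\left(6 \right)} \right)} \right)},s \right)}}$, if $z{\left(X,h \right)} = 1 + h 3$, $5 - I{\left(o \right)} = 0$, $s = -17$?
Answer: $\frac{1}{36492} \approx 2.7403 \cdot 10^{-5}$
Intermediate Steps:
$E{\left(R \right)} = \frac{1}{2 R}$
$I{\left(o \right)} = 5$ ($I{\left(o \right)} = 5 - 0 = 5 + 0 = 5$)
$z{\left(X,h \right)} = 1 + 3 h$
$u = 36542$
$\frac{1}{u + z{\left(I{\left(a{\left(E{\left(6 \right)} \right)} \right)},s \right)}} = \frac{1}{36542 + \left(1 + 3 \left(-17\right)\right)} = \frac{1}{36542 + \left(1 - 51\right)} = \frac{1}{36542 - 50} = \frac{1}{36492}$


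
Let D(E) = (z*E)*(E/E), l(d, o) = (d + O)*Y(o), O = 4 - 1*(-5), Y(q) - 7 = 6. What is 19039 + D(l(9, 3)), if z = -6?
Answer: 17635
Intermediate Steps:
Y(q) = 13 (Y(q) = 7 + 6 = 13)
O = 9 (O = 4 + 5 = 9)
l(d, o) = 117 + 13*d (l(d, o) = (d + 9)*13 = (9 + d)*13 = 117 + 13*d)
D(E) = -6*E (D(E) = (-6*E)*(E/E) = -6*E*1 = -6*E)
19039 + D(l(9, 3)) = 19039 - 6*(117 + 13*9) = 19039 - 6*(117 + 117) = 19039 - 6*234 = 19039 - 1404 = 17635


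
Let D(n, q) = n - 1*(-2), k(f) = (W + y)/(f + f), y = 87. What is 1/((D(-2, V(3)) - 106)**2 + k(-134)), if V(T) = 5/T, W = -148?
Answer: 268/3011309 ≈ 8.8998e-5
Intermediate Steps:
k(f) = -61/(2*f) (k(f) = (-148 + 87)/(f + f) = -61*1/(2*f) = -61/(2*f))
D(n, q) = 2 + n (D(n, q) = n + 2 = 2 + n)
1/((D(-2, V(3)) - 106)**2 + k(-134)) = 1/(((2 - 2) - 106)**2 - 61/2/(-134)) = 1/((0 - 106)**2 - 61/2*(-1/134)) = 1/((-106)**2 + 61/268) = 1/(11236 + 61/268) = 1/(3011309/268) = 268/3011309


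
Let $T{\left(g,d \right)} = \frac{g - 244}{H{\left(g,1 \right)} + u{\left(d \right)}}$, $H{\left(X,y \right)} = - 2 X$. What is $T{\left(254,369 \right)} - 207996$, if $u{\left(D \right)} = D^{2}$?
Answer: $- \frac{28215281378}{135653} \approx -2.08 \cdot 10^{5}$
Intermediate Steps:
$T{\left(g,d \right)} = \frac{-244 + g}{d^{2} - 2 g}$ ($T{\left(g,d \right)} = \frac{g - 244}{- 2 g + d^{2}} = \frac{-244 + g}{d^{2} - 2 g}$)
$T{\left(254,369 \right)} - 207996 = \frac{-244 + 254}{369^{2} - 508} - 207996 = \frac{1}{136161 - 508} \cdot 10 - 207996 = \frac{1}{135653} \cdot 10 - 207996 = \frac{10}{135653} - 207996 = - \frac{28215281378}{135653}$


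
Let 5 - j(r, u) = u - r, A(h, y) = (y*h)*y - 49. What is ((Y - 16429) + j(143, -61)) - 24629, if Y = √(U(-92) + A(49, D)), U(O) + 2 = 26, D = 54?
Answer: -40849 + √142859 ≈ -40471.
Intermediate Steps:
A(h, y) = -49 + h*y² (A(h, y) = (h*y)*y - 49 = h*y² - 49 = -49 + h*y²)
U(O) = 24 (U(O) = -2 + 26 = 24)
j(r, u) = 5 + r - u (j(r, u) = 5 - (u - r) = 5 + (r - u) = 5 + r - u)
Y = √142859 (Y = √(24 + (-49 + 49*54²)) = √(24 + (-49 + 49*2916)) = √(24 + (-49 + 142884)) = √(24 + 142835) = √142859 ≈ 377.97)
((Y - 16429) + j(143, -61)) - 24629 = ((√142859 - 16429) + (5 + 143 - 1*(-61))) - 24629 = ((-16429 + √142859) + (5 + 143 + 61)) - 24629 = ((-16429 + √142859) + 209) - 24629 = (-16220 + √142859) - 24629 = -40849 + √142859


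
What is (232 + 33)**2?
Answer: 70225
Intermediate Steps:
(232 + 33)**2 = 265**2 = 70225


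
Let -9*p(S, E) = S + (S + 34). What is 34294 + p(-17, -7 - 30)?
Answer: 34294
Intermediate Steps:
p(S, E) = -34/9 - 2*S/9 (p(S, E) = -(S + (S + 34))/9 = -(S + (34 + S))/9 = -(34 + 2*S)/9 = -34/9 - 2*S/9)
34294 + p(-17, -7 - 30) = 34294 + (-34/9 - 2/9*(-17)) = 34294 + (-34/9 + 34/9) = 34294 + 0 = 34294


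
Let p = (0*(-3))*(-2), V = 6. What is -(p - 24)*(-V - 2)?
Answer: -192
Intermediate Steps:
p = 0 (p = 0*(-2) = 0)
-(p - 24)*(-V - 2) = -(0 - 24)*(-1*6 - 2) = -(-24)*(-6 - 2) = -(-24)*(-8) = -1*192 = -192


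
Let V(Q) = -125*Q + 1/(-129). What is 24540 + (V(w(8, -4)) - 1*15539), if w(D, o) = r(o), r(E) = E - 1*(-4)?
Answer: 1161128/129 ≈ 9001.0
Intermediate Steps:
r(E) = 4 + E (r(E) = E + 4 = 4 + E)
w(D, o) = 4 + o
V(Q) = -1/129 - 125*Q (V(Q) = -125*Q - 1/129 = -1/129 - 125*Q)
24540 + (V(w(8, -4)) - 1*15539) = 24540 + ((-1/129 - 125*(4 - 4)) - 1*15539) = 24540 + ((-1/129 - 125*0) - 15539) = 24540 + ((-1/129 + 0) - 15539) = 24540 + (-1/129 - 15539) = 24540 - 2004532/129 = 1161128/129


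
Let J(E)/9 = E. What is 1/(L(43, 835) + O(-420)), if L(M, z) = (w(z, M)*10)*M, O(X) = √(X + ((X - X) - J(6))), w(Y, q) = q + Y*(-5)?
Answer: -888380/1578438049037 - I*√474/3156876098074 ≈ -5.6282e-7 - 6.8965e-12*I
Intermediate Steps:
w(Y, q) = q - 5*Y
J(E) = 9*E
O(X) = √(-54 + X) (O(X) = √(X + ((X - X) - 9*6)) = √(X + (0 - 1*54)) = √(X + (0 - 54)) = √(X - 54) = √(-54 + X))
L(M, z) = M*(-50*z + 10*M) (L(M, z) = ((M - 5*z)*10)*M = (-50*z + 10*M)*M = M*(-50*z + 10*M))
1/(L(43, 835) + O(-420)) = 1/(10*43*(43 - 5*835) + √(-54 - 420)) = 1/(10*43*(43 - 4175) + √(-474)) = 1/(10*43*(-4132) + I*√474) = 1/(-1776760 + I*√474)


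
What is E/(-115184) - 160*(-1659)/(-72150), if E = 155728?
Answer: -87104617/17313595 ≈ -5.0310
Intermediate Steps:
E/(-115184) - 160*(-1659)/(-72150) = 155728/(-115184) - 160*(-1659)/(-72150) = 155728*(-1/115184) + 265440*(-1/72150) = -9733/7199 - 8848/2405 = -87104617/17313595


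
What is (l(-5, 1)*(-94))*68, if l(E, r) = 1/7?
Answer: -6392/7 ≈ -913.14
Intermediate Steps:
l(E, r) = 1/7
(l(-5, 1)*(-94))*68 = ((1/7)*(-94))*68 = -94/7*68 = -6392/7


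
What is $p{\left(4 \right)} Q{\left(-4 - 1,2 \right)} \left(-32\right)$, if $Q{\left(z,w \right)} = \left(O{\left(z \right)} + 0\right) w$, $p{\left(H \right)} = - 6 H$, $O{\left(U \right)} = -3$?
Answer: $-4608$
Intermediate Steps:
$Q{\left(z,w \right)} = - 3 w$ ($Q{\left(z,w \right)} = \left(-3 + 0\right) w = - 3 w$)
$p{\left(4 \right)} Q{\left(-4 - 1,2 \right)} \left(-32\right) = \left(-6\right) 4 \left(\left(-3\right) 2\right) \left(-32\right) = \left(-24\right) \left(-6\right) \left(-32\right) = 144 \left(-32\right) = -4608$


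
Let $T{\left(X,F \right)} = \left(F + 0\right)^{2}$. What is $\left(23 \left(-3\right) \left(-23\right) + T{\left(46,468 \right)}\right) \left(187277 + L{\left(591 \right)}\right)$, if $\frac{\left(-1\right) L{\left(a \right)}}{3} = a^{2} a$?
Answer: $-136577608648896$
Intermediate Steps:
$T{\left(X,F \right)} = F^{2}$
$L{\left(a \right)} = - 3 a^{3}$ ($L{\left(a \right)} = - 3 a^{2} a = - 3 a^{3}$)
$\left(23 \left(-3\right) \left(-23\right) + T{\left(46,468 \right)}\right) \left(187277 + L{\left(591 \right)}\right) = \left(23 \left(-3\right) \left(-23\right) + 468^{2}\right) \left(187277 - 3 \cdot 591^{3}\right) = \left(\left(-69\right) \left(-23\right) + 219024\right) \left(187277 - 619275213\right) = \left(1587 + 219024\right) \left(187277 - 619275213\right) = 220611 \left(-619087936\right) = -136577608648896$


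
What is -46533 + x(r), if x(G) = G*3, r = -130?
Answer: -46923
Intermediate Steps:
x(G) = 3*G
-46533 + x(r) = -46533 + 3*(-130) = -46533 - 390 = -46923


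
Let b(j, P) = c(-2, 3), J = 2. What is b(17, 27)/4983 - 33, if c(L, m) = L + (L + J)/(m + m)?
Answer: -164441/4983 ≈ -33.000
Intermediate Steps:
c(L, m) = L + (2 + L)/(2*m) (c(L, m) = L + (L + 2)/(m + m) = L + (2 + L)/((2*m)) = L + (2 + L)*(1/(2*m)) = L + (2 + L)/(2*m))
b(j, P) = -2 (b(j, P) = (1 + (½)*(-2) - 2*3)/3 = (1 - 1 - 6)/3 = (⅓)*(-6) = -2)
b(17, 27)/4983 - 33 = -2/4983 - 33 = -164441/4983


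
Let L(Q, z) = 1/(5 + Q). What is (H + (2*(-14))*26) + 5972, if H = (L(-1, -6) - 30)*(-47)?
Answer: 26569/4 ≈ 6642.3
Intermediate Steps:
H = 5593/4 (H = (1/(5 - 1) - 30)*(-47) = (1/4 - 30)*(-47) = (¼ - 30)*(-47) = -119/4*(-47) = 5593/4 ≈ 1398.3)
(H + (2*(-14))*26) + 5972 = (5593/4 + (2*(-14))*26) + 5972 = (5593/4 - 28*26) + 5972 = (5593/4 - 728) + 5972 = 2681/4 + 5972 = 26569/4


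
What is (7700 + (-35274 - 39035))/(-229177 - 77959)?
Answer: 66609/307136 ≈ 0.21687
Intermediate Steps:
(7700 + (-35274 - 39035))/(-229177 - 77959) = (7700 - 74309)/(-307136) = -66609*(-1/307136) = 66609/307136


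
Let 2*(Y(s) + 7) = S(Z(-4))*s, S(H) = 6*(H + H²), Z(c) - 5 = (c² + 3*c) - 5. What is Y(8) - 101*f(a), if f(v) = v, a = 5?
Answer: -32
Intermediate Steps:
Z(c) = c² + 3*c (Z(c) = 5 + ((c² + 3*c) - 5) = 5 + (-5 + c² + 3*c) = c² + 3*c)
S(H) = 6*H + 6*H²
Y(s) = -7 + 60*s (Y(s) = -7 + ((6*(-4*(3 - 4))*(1 - 4*(3 - 4)))*s)/2 = -7 + ((6*(-4*(-1))*(1 - 4*(-1)))*s)/2 = -7 + ((6*4*(1 + 4))*s)/2 = -7 + ((6*4*5)*s)/2 = -7 + (120*s)/2 = -7 + 60*s)
Y(8) - 101*f(a) = (-7 + 60*8) - 101*5 = (-7 + 480) - 505 = 473 - 505 = -32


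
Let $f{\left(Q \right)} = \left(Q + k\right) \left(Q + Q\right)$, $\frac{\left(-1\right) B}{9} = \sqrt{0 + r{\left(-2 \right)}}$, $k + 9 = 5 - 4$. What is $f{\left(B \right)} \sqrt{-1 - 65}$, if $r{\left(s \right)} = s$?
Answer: $- 288 \sqrt{33} - 324 i \sqrt{66} \approx -1654.4 - 2632.2 i$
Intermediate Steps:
$k = -8$ ($k = -9 + \left(5 - 4\right) = -9 + 1 = -8$)
$B = - 9 i \sqrt{2}$ ($B = - 9 \sqrt{0 - 2} = - 9 \sqrt{-2} = - 9 i \sqrt{2} \approx - 12.728 i$)
$f{\left(Q \right)} = 2 Q \left(-8 + Q\right)$ ($f{\left(Q \right)} = \left(Q - 8\right) \left(Q + Q\right) = \left(-8 + Q\right) 2 Q = 2 Q \left(-8 + Q\right)$)
$f{\left(B \right)} \sqrt{-1 - 65} = 2 \left(- 9 i \sqrt{2}\right) \left(-8 - 9 i \sqrt{2}\right) \sqrt{-1 - 65} = - 18 i \sqrt{2} \left(-8 - 9 i \sqrt{2}\right) \sqrt{-66} = - 18 i \sqrt{2} \left(-8 - 9 i \sqrt{2}\right) i \sqrt{66} = 36 \sqrt{33} \left(-8 - 9 i \sqrt{2}\right)$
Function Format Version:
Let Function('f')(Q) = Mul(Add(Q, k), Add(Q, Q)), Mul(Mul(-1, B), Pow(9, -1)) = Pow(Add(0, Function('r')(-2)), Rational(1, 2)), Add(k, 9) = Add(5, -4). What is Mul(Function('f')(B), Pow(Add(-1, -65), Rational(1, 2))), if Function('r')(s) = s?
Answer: Add(Mul(-288, Pow(33, Rational(1, 2))), Mul(-324, I, Pow(66, Rational(1, 2)))) ≈ Add(-1654.4, Mul(-2632.2, I))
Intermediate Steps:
k = -8 (k = Add(-9, Add(5, -4)) = Add(-9, 1) = -8)
B = Mul(-9, I, Pow(2, Rational(1, 2))) (B = Mul(-9, Pow(Add(0, -2), Rational(1, 2))) = Mul(-9, Pow(-2, Rational(1, 2))) = Mul(-9, Mul(I, Pow(2, Rational(1, 2)))) = Mul(-9, I, Pow(2, Rational(1, 2))) ≈ Mul(-12.728, I))
Function('f')(Q) = Mul(2, Q, Add(-8, Q)) (Function('f')(Q) = Mul(Add(Q, -8), Add(Q, Q)) = Mul(Add(-8, Q), Mul(2, Q)) = Mul(2, Q, Add(-8, Q)))
Mul(Function('f')(B), Pow(Add(-1, -65), Rational(1, 2))) = Mul(Mul(2, Mul(-9, I, Pow(2, Rational(1, 2))), Add(-8, Mul(-9, I, Pow(2, Rational(1, 2))))), Pow(Add(-1, -65), Rational(1, 2))) = Mul(Mul(-18, I, Pow(2, Rational(1, 2)), Add(-8, Mul(-9, I, Pow(2, Rational(1, 2))))), Pow(-66, Rational(1, 2))) = Mul(Mul(-18, I, Pow(2, Rational(1, 2)), Add(-8, Mul(-9, I, Pow(2, Rational(1, 2))))), Mul(I, Pow(66, Rational(1, 2)))) = Mul(36, Pow(33, Rational(1, 2)), Add(-8, Mul(-9, I, Pow(2, Rational(1, 2)))))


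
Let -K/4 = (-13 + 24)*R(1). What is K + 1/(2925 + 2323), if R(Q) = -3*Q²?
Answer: 692737/5248 ≈ 132.00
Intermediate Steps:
K = 132 (K = -4*(-13 + 24)*(-3*1²) = -44*(-3*1) = -44*(-3) = -4*(-33) = 132)
K + 1/(2925 + 2323) = 132 + 1/(2925 + 2323) = 132 + 1/5248 = 692737/5248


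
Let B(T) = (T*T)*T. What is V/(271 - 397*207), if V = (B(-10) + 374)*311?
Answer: 97343/40954 ≈ 2.3769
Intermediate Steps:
B(T) = T**3 (B(T) = T**2*T = T**3)
V = -194686 (V = ((-10)**3 + 374)*311 = (-1000 + 374)*311 = -626*311 = -194686)
V/(271 - 397*207) = -194686/(271 - 397*207) = -194686/(271 - 82179) = -194686/(-81908) = -194686*(-1/81908) = 97343/40954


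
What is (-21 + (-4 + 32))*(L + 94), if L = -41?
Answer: 371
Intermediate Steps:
(-21 + (-4 + 32))*(L + 94) = (-21 + (-4 + 32))*(-41 + 94) = (-21 + 28)*53 = 7*53 = 371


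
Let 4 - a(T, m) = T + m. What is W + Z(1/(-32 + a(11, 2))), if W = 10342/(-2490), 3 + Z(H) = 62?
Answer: 68284/1245 ≈ 54.847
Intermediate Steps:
a(T, m) = 4 - T - m (a(T, m) = 4 - (T + m) = 4 + (-T - m) = 4 - T - m)
Z(H) = 59 (Z(H) = -3 + 62 = 59)
W = -5171/1245 (W = 10342*(-1/2490) = -5171/1245 ≈ -4.1534)
W + Z(1/(-32 + a(11, 2))) = -5171/1245 + 59 = 68284/1245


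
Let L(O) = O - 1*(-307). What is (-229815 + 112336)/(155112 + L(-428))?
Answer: -117479/154991 ≈ -0.75797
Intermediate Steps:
L(O) = 307 + O (L(O) = O + 307 = 307 + O)
(-229815 + 112336)/(155112 + L(-428)) = (-229815 + 112336)/(155112 + (307 - 428)) = -117479/(155112 - 121) = -117479/154991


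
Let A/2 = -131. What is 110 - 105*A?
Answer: 27620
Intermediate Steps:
A = -262 (A = 2*(-131) = -262)
110 - 105*A = 110 - 105*(-262) = 110 + 27510 = 27620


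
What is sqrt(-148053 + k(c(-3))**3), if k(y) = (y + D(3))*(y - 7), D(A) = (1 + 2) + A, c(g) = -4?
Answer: I*sqrt(158701) ≈ 398.37*I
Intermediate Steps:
D(A) = 3 + A
k(y) = (-7 + y)*(6 + y) (k(y) = (y + (3 + 3))*(y - 7) = (y + 6)*(-7 + y) = (6 + y)*(-7 + y) = (-7 + y)*(6 + y))
sqrt(-148053 + k(c(-3))**3) = sqrt(-148053 + (-42 + (-4)**2 - 1*(-4))**3) = sqrt(-148053 + (-42 + 16 + 4)**3) = sqrt(-148053 + (-22)**3) = sqrt(-148053 - 10648) = sqrt(-158701) = I*sqrt(158701)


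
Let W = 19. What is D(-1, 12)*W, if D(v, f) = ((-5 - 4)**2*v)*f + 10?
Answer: -18278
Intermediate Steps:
D(v, f) = 10 + 81*f*v (D(v, f) = ((-9)**2*v)*f + 10 = (81*v)*f + 10 = 81*f*v + 10 = 10 + 81*f*v)
D(-1, 12)*W = (10 + 81*12*(-1))*19 = (10 - 972)*19 = -962*19 = -18278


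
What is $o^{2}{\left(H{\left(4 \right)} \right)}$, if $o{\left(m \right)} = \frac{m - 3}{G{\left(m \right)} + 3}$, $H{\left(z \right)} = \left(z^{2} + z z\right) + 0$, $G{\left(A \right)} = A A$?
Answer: $\frac{841}{1054729} \approx 0.00079736$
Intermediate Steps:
$G{\left(A \right)} = A^{2}$
$H{\left(z \right)} = 2 z^{2}$ ($H{\left(z \right)} = \left(z^{2} + z^{2}\right) + 0 = 2 z^{2} + 0 = 2 z^{2}$)
$o{\left(m \right)} = \frac{-3 + m}{3 + m^{2}}$ ($o{\left(m \right)} = \frac{m - 3}{m^{2} + 3} = \frac{-3 + m}{3 + m^{2}}$)
$o^{2}{\left(H{\left(4 \right)} \right)} = \left(\frac{-3 + 2 \cdot 4^{2}}{3 + \left(2 \cdot 4^{2}\right)^{2}}\right)^{2} = \left(\frac{-3 + 2 \cdot 16}{3 + \left(2 \cdot 16\right)^{2}}\right)^{2} = \left(\frac{-3 + 32}{3 + 32^{2}}\right)^{2} = \left(\frac{1}{3 + 1024} \cdot 29\right)^{2} = \left(\frac{1}{1027} \cdot 29\right)^{2} = \left(\frac{29}{1027}\right)^{2} = \frac{841}{1054729}$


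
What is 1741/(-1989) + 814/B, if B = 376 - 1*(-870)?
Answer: -275120/1239147 ≈ -0.22202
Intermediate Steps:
B = 1246 (B = 376 + 870 = 1246)
1741/(-1989) + 814/B = 1741/(-1989) + 814/1246 = 1741*(-1/1989) + 814*(1/1246) = -1741/1989 + 407/623 = -275120/1239147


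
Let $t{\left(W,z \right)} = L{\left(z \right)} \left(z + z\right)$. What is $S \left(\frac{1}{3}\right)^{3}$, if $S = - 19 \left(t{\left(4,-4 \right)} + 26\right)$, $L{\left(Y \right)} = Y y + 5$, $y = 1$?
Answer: $- \frac{38}{3} \approx -12.667$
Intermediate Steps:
$L{\left(Y \right)} = 5 + Y$ ($L{\left(Y \right)} = Y 1 + 5 = Y + 5 = 5 + Y$)
$t{\left(W,z \right)} = 2 z \left(5 + z\right)$ ($t{\left(W,z \right)} = \left(5 + z\right) \left(z + z\right) = \left(5 + z\right) 2 z = 2 z \left(5 + z\right)$)
$S = -342$ ($S = - 19 \left(2 \left(-4\right) \left(5 - 4\right) + 26\right) = - 19 \left(2 \left(-4\right) 1 + 26\right) = - 19 \left(-8 + 26\right) = \left(-19\right) 18 = -342$)
$S \left(\frac{1}{3}\right)^{3} = - 342 \left(\frac{1}{3}\right)^{3} = - \frac{342}{27} = \left(-342\right) \frac{1}{27} = - \frac{38}{3}$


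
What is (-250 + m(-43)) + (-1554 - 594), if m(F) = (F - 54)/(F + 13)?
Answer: -71843/30 ≈ -2394.8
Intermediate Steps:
m(F) = (-54 + F)/(13 + F)
(-250 + m(-43)) + (-1554 - 594) = (-250 + (-54 - 43)/(13 - 43)) + (-1554 - 594) = (-250 - 97/(-30)) - 2148 = (-250 - 1/30*(-97)) - 2148 = (-250 + 97/30) - 2148 = -7403/30 - 2148 = -71843/30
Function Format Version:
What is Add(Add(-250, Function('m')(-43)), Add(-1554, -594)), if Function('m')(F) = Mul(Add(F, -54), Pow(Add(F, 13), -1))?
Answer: Rational(-71843, 30) ≈ -2394.8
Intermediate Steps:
Function('m')(F) = Mul(Pow(Add(13, F), -1), Add(-54, F)) (Function('m')(F) = Mul(Add(-54, F), Pow(Add(13, F), -1)) = Mul(Pow(Add(13, F), -1), Add(-54, F)))
Add(Add(-250, Function('m')(-43)), Add(-1554, -594)) = Add(Add(-250, Mul(Pow(Add(13, -43), -1), Add(-54, -43))), Add(-1554, -594)) = Add(Add(-250, Mul(Pow(-30, -1), -97)), -2148) = Add(Add(-250, Mul(Rational(-1, 30), -97)), -2148) = Add(Add(-250, Rational(97, 30)), -2148) = Add(Rational(-7403, 30), -2148) = Rational(-71843, 30)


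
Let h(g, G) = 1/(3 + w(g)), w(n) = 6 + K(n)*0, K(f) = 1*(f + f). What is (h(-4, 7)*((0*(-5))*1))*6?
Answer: 0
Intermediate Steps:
K(f) = 2*f (K(f) = 1*(2*f) = 2*f)
w(n) = 6 (w(n) = 6 + (2*n)*0 = 6 + 0 = 6)
h(g, G) = 1/9 (h(g, G) = 1/(3 + 6) = 1/9)
(h(-4, 7)*((0*(-5))*1))*6 = (((0*(-5))*1)/9)*6 = ((0*1)/9)*6 = ((1/9)*0)*6 = 0*6 = 0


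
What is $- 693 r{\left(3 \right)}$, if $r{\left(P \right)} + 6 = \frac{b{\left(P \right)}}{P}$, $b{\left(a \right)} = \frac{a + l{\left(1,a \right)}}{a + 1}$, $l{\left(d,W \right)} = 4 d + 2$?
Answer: $\frac{14553}{4} \approx 3638.3$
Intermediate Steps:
$l{\left(d,W \right)} = 2 + 4 d$
$b{\left(a \right)} = \frac{6 + a}{1 + a}$ ($b{\left(a \right)} = \frac{a + \left(2 + 4 \cdot 1\right)}{a + 1} = \frac{a + \left(2 + 4\right)}{1 + a} = \frac{a + 6}{1 + a} = \frac{6 + a}{1 + a}$)
$r{\left(P \right)} = -6 + \frac{6 + P}{P \left(1 + P\right)}$ ($r{\left(P \right)} = -6 + \frac{\frac{1}{1 + P} \left(6 + P\right)}{P} = -6 + \frac{6 + P}{P \left(1 + P\right)}$)
$- 693 r{\left(3 \right)} = - 693 \frac{6 + 3 - 18 \left(1 + 3\right)}{3 \left(1 + 3\right)} = - 693 \frac{6 + 3 - 18 \cdot 4}{3 \cdot 4} = - 693 \cdot \frac{1}{3} \cdot \frac{1}{4} \left(6 + 3 - 72\right) = - 693 \cdot \frac{1}{3} \cdot \frac{1}{4} \left(-63\right) = \left(-693\right) \left(- \frac{21}{4}\right) = \frac{14553}{4}$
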